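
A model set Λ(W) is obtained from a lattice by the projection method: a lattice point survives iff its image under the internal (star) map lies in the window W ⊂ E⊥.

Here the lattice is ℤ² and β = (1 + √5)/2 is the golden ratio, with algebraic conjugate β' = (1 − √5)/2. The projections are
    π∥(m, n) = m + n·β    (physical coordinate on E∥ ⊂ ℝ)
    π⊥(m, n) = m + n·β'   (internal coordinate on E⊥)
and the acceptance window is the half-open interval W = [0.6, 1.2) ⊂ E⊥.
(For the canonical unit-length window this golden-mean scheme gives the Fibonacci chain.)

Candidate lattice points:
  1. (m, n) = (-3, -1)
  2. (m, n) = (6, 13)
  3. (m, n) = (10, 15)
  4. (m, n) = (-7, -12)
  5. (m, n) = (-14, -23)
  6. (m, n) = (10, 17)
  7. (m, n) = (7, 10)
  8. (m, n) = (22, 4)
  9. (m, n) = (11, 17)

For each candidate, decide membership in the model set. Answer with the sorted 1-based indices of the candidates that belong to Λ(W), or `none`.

3, 7

β' = (1−√5)/2 ≈ -0.618034.
#1 (-3,-1): internal coord -3 + (-1)·β' = -2.381966; -2.381966 ∉ [0.6, 1.2) → out
#2 (6,13): internal coord 6 + (13)·β' = -2.034442; -2.034442 ∉ [0.6, 1.2) → out
#3 (10,15): internal coord 10 + (15)·β' = +0.729490; +0.729490 ∈ [0.6, 1.2) → IN Λ
#4 (-7,-12): internal coord -7 + (-12)·β' = +0.416408; +0.416408 ∉ [0.6, 1.2) → out
#5 (-14,-23): internal coord -14 + (-23)·β' = +0.214782; +0.214782 ∉ [0.6, 1.2) → out
#6 (10,17): internal coord 10 + (17)·β' = -0.506578; -0.506578 ∉ [0.6, 1.2) → out
#7 (7,10): internal coord 7 + (10)·β' = +0.819660; +0.819660 ∈ [0.6, 1.2) → IN Λ
#8 (22,4): internal coord 22 + (4)·β' = +19.527864; +19.527864 ∉ [0.6, 1.2) → out
#9 (11,17): internal coord 11 + (17)·β' = +0.493422; +0.493422 ∉ [0.6, 1.2) → out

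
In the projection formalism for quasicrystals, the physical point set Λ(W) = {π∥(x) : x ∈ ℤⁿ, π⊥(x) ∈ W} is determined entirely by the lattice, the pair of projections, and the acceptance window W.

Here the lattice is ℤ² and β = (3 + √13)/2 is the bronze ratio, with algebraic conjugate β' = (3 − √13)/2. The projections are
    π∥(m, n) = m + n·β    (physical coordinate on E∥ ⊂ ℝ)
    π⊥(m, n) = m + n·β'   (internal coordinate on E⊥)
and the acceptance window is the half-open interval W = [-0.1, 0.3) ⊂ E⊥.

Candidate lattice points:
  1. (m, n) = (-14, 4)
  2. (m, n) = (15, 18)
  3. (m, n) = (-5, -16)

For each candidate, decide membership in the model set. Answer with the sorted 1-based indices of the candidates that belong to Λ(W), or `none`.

none

Compute β' = (3−√13)/2 = -0.302776, so π⊥(m,n) = m -0.302776·n.
candidate 1: (m,n)=(-14,4) → π∥ = -14+4·β ≈ -0.788897, π⊥ = -14+4·β' ≈ -15.211103 ∉ [-0.1, 0.3) ⇒ out
candidate 2: (m,n)=(15,18) → π∥ = 15+18·β ≈ 74.449961, π⊥ = 15+18·β' ≈ 9.550039 ∉ [-0.1, 0.3) ⇒ out
candidate 3: (m,n)=(-5,-16) → π∥ = -5-16·β ≈ -57.844410, π⊥ = -5-16·β' ≈ -0.155590 ∉ [-0.1, 0.3) ⇒ out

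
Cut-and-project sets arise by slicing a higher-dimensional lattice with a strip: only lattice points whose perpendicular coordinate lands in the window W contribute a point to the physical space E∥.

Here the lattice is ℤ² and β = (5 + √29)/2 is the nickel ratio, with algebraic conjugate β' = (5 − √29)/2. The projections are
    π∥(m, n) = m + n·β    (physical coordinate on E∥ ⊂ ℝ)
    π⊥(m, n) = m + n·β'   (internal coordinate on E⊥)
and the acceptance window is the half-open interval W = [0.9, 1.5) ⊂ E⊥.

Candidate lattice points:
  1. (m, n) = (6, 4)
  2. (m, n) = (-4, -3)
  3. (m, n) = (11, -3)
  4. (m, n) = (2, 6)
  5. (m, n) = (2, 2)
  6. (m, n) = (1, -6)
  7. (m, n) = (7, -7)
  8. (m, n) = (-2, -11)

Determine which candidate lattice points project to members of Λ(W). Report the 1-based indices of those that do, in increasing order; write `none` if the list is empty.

β' = (5−√29)/2 ≈ -0.1926.
#1 (6,4): internal coord 6 + (4)·β' = +5.2297; +5.2297 ∉ [0.9, 1.5) → out
#2 (-4,-3): internal coord -4 + (-3)·β' = -3.4223; -3.4223 ∉ [0.9, 1.5) → out
#3 (11,-3): internal coord 11 + (-3)·β' = +11.5777; +11.5777 ∉ [0.9, 1.5) → out
#4 (2,6): internal coord 2 + (6)·β' = +0.8445; +0.8445 ∉ [0.9, 1.5) → out
#5 (2,2): internal coord 2 + (2)·β' = +1.6148; +1.6148 ∉ [0.9, 1.5) → out
#6 (1,-6): internal coord 1 + (-6)·β' = +2.1555; +2.1555 ∉ [0.9, 1.5) → out
#7 (7,-7): internal coord 7 + (-7)·β' = +8.3481; +8.3481 ∉ [0.9, 1.5) → out
#8 (-2,-11): internal coord -2 + (-11)·β' = +0.1184; +0.1184 ∉ [0.9, 1.5) → out

none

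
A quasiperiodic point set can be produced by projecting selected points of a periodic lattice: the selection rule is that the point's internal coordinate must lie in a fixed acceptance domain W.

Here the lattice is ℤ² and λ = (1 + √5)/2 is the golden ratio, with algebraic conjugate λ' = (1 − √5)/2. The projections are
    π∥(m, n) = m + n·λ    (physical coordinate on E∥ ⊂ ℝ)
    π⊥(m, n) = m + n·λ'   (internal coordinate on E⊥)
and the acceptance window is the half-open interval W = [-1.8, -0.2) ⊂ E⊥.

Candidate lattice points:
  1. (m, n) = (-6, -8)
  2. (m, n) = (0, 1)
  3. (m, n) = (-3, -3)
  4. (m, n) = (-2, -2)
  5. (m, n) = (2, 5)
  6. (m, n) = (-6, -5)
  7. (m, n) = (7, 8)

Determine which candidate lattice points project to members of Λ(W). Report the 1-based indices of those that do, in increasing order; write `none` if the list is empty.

1, 2, 3, 4, 5

Numerically λ ≈ 1.6180 and λ' = −1/λ ≈ -0.6180.
candidate 1: (m,n)=(-6,-8) → π∥ = -6-8·λ ≈ -18.9443, π⊥ = -6-8·λ' ≈ -1.0557 ∈ [-1.8, -0.2) ⇒ IN Λ
candidate 2: (m,n)=(0,1) → π∥ = 0+1·λ ≈ 1.6180, π⊥ = 0+1·λ' ≈ -0.6180 ∈ [-1.8, -0.2) ⇒ IN Λ
candidate 3: (m,n)=(-3,-3) → π∥ = -3-3·λ ≈ -7.8541, π⊥ = -3-3·λ' ≈ -1.1459 ∈ [-1.8, -0.2) ⇒ IN Λ
candidate 4: (m,n)=(-2,-2) → π∥ = -2-2·λ ≈ -5.2361, π⊥ = -2-2·λ' ≈ -0.7639 ∈ [-1.8, -0.2) ⇒ IN Λ
candidate 5: (m,n)=(2,5) → π∥ = 2+5·λ ≈ 10.0902, π⊥ = 2+5·λ' ≈ -1.0902 ∈ [-1.8, -0.2) ⇒ IN Λ
candidate 6: (m,n)=(-6,-5) → π∥ = -6-5·λ ≈ -14.0902, π⊥ = -6-5·λ' ≈ -2.9098 ∉ [-1.8, -0.2) ⇒ out
candidate 7: (m,n)=(7,8) → π∥ = 7+8·λ ≈ 19.9443, π⊥ = 7+8·λ' ≈ 2.0557 ∉ [-1.8, -0.2) ⇒ out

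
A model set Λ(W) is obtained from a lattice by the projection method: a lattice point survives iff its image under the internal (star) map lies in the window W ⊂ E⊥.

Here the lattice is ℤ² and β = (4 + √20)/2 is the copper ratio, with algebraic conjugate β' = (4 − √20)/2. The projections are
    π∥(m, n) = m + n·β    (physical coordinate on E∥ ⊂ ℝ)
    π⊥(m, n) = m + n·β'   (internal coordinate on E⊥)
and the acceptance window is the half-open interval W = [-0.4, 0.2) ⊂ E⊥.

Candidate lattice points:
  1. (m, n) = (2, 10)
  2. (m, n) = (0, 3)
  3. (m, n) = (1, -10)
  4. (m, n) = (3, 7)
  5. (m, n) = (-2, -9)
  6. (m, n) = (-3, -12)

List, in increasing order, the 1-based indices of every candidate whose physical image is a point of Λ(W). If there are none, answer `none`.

Numerically β ≈ 4.2361 and β' = −1/β ≈ -0.2361.
#1 (2,10): internal coord 2 + (10)·β' = -0.3607; -0.3607 ∈ [-0.4, 0.2) → IN Λ
#2 (0,3): internal coord 0 + (3)·β' = -0.7082; -0.7082 ∉ [-0.4, 0.2) → out
#3 (1,-10): internal coord 1 + (-10)·β' = +3.3607; +3.3607 ∉ [-0.4, 0.2) → out
#4 (3,7): internal coord 3 + (7)·β' = +1.3475; +1.3475 ∉ [-0.4, 0.2) → out
#5 (-2,-9): internal coord -2 + (-9)·β' = +0.1246; +0.1246 ∈ [-0.4, 0.2) → IN Λ
#6 (-3,-12): internal coord -3 + (-12)·β' = -0.1672; -0.1672 ∈ [-0.4, 0.2) → IN Λ

1, 5, 6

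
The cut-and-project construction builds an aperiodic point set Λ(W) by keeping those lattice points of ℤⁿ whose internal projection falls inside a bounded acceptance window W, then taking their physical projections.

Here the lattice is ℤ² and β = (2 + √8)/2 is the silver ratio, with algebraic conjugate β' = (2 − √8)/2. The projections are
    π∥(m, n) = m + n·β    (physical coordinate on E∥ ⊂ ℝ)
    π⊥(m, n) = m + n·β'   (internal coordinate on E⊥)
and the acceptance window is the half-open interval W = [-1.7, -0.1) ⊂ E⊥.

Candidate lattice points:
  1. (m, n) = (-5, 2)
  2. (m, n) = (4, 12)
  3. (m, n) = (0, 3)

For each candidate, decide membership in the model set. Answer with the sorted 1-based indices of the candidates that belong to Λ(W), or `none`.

2, 3

β' = (2−√8)/2 ≈ -0.414214.
[1] lift (-5,2): star map gives -5.828427; window check -1.7 ≤ -5.828427 < -0.1 is false → out
[2] lift (4,12): star map gives -0.970563; window check -1.7 ≤ -0.970563 < -0.1 is true → IN Λ
[3] lift (0,3): star map gives -1.242641; window check -1.7 ≤ -1.242641 < -0.1 is true → IN Λ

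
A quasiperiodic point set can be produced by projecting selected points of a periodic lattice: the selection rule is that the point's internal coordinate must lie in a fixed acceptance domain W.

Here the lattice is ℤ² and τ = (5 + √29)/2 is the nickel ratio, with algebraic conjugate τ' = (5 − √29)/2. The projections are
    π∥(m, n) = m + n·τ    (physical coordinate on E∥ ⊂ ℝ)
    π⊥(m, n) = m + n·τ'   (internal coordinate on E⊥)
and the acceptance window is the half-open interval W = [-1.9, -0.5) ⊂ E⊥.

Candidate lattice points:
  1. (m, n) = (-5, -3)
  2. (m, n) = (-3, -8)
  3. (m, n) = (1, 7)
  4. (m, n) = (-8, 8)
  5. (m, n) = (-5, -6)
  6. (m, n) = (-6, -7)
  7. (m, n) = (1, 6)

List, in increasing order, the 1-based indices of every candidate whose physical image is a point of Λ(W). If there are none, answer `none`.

τ' = (5−√29)/2 ≈ -0.1926.
[1] lift (-5,-3): star map gives -4.4223; window check -1.9 ≤ -4.4223 < -0.5 is false → out
[2] lift (-3,-8): star map gives -1.4593; window check -1.9 ≤ -1.4593 < -0.5 is true → IN Λ
[3] lift (1,7): star map gives -0.3481; window check -1.9 ≤ -0.3481 < -0.5 is false → out
[4] lift (-8,8): star map gives -9.5407; window check -1.9 ≤ -9.5407 < -0.5 is false → out
[5] lift (-5,-6): star map gives -3.8445; window check -1.9 ≤ -3.8445 < -0.5 is false → out
[6] lift (-6,-7): star map gives -4.6519; window check -1.9 ≤ -4.6519 < -0.5 is false → out
[7] lift (1,6): star map gives -0.1555; window check -1.9 ≤ -0.1555 < -0.5 is false → out

2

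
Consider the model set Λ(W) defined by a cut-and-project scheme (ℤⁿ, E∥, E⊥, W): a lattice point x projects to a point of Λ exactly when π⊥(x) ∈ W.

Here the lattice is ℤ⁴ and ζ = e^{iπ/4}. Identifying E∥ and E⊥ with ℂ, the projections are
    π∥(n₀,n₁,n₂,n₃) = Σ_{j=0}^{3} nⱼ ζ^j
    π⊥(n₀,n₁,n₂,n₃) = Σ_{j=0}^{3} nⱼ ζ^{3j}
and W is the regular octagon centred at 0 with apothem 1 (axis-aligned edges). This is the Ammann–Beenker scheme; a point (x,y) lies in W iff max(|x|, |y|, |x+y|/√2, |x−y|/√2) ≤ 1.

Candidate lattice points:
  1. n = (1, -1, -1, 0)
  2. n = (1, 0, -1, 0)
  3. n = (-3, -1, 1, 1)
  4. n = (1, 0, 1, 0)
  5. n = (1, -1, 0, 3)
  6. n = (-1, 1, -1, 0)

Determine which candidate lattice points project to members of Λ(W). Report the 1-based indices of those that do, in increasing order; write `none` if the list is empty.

none

π⊥(n) = n₀ + n₁ζ³ + n₂ζ⁶ + n₃ζ⁹ where ζ = e^{iπ/4}.
candidate 1: n = (1, -1, -1, 0) → π⊥ ≈ (+1.707107, +0.292893); max(|x|,|y|,|x±y|/√2) = 1.707107 > 1 ⇒ ∉ W
candidate 2: n = (1, 0, -1, 0) → π⊥ ≈ (+1.000000, +1.000000); max(|x|,|y|,|x±y|/√2) = 1.414214 > 1 ⇒ ∉ W
candidate 3: n = (-3, -1, 1, 1) → π⊥ ≈ (-1.585786, -1.000000); max(|x|,|y|,|x±y|/√2) = 1.828427 > 1 ⇒ ∉ W
candidate 4: n = (1, 0, 1, 0) → π⊥ ≈ (+1.000000, -1.000000); max(|x|,|y|,|x±y|/√2) = 1.414214 > 1 ⇒ ∉ W
candidate 5: n = (1, -1, 0, 3) → π⊥ ≈ (+3.828427, +1.414214); max(|x|,|y|,|x±y|/√2) = 3.828427 > 1 ⇒ ∉ W
candidate 6: n = (-1, 1, -1, 0) → π⊥ ≈ (-1.707107, +1.707107); max(|x|,|y|,|x±y|/√2) = 2.414214 > 1 ⇒ ∉ W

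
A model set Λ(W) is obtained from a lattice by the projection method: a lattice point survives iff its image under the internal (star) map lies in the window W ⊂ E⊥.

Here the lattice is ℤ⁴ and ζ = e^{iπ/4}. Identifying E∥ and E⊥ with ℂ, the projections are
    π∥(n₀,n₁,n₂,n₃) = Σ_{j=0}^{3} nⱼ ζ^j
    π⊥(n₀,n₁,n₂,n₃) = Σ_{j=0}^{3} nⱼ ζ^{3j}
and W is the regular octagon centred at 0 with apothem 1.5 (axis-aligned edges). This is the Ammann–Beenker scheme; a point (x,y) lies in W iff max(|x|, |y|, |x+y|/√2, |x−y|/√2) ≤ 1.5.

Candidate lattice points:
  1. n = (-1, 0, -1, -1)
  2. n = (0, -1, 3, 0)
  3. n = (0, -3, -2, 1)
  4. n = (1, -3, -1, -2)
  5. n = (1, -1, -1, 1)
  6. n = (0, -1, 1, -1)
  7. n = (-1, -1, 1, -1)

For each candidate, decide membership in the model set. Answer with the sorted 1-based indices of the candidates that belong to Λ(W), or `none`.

none

With ζ = e^{iπ/4} the internal vectors are ζ^0,ζ^3,ζ^6,ζ^9.
#1 (-1, 0, -1, -1): internal (-1.70711, 0.29289); octagon support 1.70711 vs apothem 1.5 → ∉ W
#2 (0, -1, 3, 0): internal (0.70711, -3.70711); octagon support 3.70711 vs apothem 1.5 → ∉ W
#3 (0, -3, -2, 1): internal (2.82843, 0.58579); octagon support 2.82843 vs apothem 1.5 → ∉ W
#4 (1, -3, -1, -2): internal (1.70711, -2.53553); octagon support 3.00000 vs apothem 1.5 → ∉ W
#5 (1, -1, -1, 1): internal (2.41421, 1.00000); octagon support 2.41421 vs apothem 1.5 → ∉ W
#6 (0, -1, 1, -1): internal (0.00000, -2.41421); octagon support 2.41421 vs apothem 1.5 → ∉ W
#7 (-1, -1, 1, -1): internal (-1.00000, -2.41421); octagon support 2.41421 vs apothem 1.5 → ∉ W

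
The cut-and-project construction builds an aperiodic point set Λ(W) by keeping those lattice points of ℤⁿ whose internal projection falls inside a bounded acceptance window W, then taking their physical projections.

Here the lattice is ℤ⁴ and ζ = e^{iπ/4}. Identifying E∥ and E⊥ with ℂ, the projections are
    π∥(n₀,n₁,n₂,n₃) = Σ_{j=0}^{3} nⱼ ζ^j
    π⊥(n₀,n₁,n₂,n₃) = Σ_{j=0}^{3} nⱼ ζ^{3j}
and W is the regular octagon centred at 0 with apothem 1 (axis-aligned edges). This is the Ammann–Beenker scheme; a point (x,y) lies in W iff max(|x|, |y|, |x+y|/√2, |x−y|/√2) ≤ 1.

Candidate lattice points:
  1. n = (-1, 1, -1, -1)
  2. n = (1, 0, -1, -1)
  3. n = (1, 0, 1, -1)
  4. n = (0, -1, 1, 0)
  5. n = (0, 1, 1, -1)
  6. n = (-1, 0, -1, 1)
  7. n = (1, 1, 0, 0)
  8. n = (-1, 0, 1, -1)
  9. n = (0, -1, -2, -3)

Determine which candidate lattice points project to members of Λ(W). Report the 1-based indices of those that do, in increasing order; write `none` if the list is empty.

With ζ = e^{iπ/4} the internal vectors are ζ^0,ζ^3,ζ^6,ζ^9.
#1 (-1, 1, -1, -1): internal (-2.4142, 1.0000); octagon support 2.4142 vs apothem 1 → ∉ W
#2 (1, 0, -1, -1): internal (0.2929, 0.2929); octagon support 0.4142 vs apothem 1 → ∈ W
#3 (1, 0, 1, -1): internal (0.2929, -1.7071); octagon support 1.7071 vs apothem 1 → ∉ W
#4 (0, -1, 1, 0): internal (0.7071, -1.7071); octagon support 1.7071 vs apothem 1 → ∉ W
#5 (0, 1, 1, -1): internal (-1.4142, -1.0000); octagon support 1.7071 vs apothem 1 → ∉ W
#6 (-1, 0, -1, 1): internal (-0.2929, 1.7071); octagon support 1.7071 vs apothem 1 → ∉ W
#7 (1, 1, 0, 0): internal (0.2929, 0.7071); octagon support 0.7071 vs apothem 1 → ∈ W
#8 (-1, 0, 1, -1): internal (-1.7071, -1.7071); octagon support 2.4142 vs apothem 1 → ∉ W
#9 (0, -1, -2, -3): internal (-1.4142, -0.8284); octagon support 1.5858 vs apothem 1 → ∉ W

2, 7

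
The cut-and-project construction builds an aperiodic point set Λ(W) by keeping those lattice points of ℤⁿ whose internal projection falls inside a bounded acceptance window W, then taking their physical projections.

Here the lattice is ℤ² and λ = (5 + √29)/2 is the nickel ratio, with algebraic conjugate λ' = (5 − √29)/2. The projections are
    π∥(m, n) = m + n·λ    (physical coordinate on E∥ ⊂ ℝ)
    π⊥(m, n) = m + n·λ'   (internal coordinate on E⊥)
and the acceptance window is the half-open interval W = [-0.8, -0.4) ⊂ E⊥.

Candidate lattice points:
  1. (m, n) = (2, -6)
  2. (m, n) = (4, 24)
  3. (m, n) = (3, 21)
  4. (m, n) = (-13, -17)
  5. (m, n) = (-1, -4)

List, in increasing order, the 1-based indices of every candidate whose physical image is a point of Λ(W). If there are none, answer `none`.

Numerically λ ≈ 5.19258 and λ' = −1/λ ≈ -0.19258.
candidate 1: (m,n)=(2,-6) → π∥ = 2-6·λ ≈ -29.15549, π⊥ = 2-6·λ' ≈ 3.15549 ∉ [-0.8, -0.4) ⇒ out
candidate 2: (m,n)=(4,24) → π∥ = 4+24·λ ≈ 128.62198, π⊥ = 4+24·λ' ≈ -0.62198 ∈ [-0.8, -0.4) ⇒ IN Λ
candidate 3: (m,n)=(3,21) → π∥ = 3+21·λ ≈ 112.04423, π⊥ = 3+21·λ' ≈ -1.04423 ∉ [-0.8, -0.4) ⇒ out
candidate 4: (m,n)=(-13,-17) → π∥ = -13-17·λ ≈ -101.27390, π⊥ = -13-17·λ' ≈ -9.72610 ∉ [-0.8, -0.4) ⇒ out
candidate 5: (m,n)=(-1,-4) → π∥ = -1-4·λ ≈ -21.77033, π⊥ = -1-4·λ' ≈ -0.22967 ∉ [-0.8, -0.4) ⇒ out

2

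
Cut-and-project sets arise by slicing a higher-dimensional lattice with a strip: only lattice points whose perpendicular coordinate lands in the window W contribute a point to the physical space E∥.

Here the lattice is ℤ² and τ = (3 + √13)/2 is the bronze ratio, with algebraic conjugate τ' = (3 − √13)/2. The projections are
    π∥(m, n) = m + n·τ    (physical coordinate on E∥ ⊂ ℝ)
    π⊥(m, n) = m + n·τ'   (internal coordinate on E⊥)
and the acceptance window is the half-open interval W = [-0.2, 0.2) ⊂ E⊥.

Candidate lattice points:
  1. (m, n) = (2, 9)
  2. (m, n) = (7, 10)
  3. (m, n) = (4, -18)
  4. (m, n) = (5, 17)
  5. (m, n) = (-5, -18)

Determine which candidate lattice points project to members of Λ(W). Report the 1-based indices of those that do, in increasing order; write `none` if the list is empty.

τ' = (3−√13)/2 ≈ -0.302776.
candidate 1: (m,n)=(2,9) → π∥ = 2+9·τ ≈ 31.724981, π⊥ = 2+9·τ' ≈ -0.724981 ∉ [-0.2, 0.2) ⇒ out
candidate 2: (m,n)=(7,10) → π∥ = 7+10·τ ≈ 40.027756, π⊥ = 7+10·τ' ≈ 3.972244 ∉ [-0.2, 0.2) ⇒ out
candidate 3: (m,n)=(4,-18) → π∥ = 4-18·τ ≈ -55.449961, π⊥ = 4-18·τ' ≈ 9.449961 ∉ [-0.2, 0.2) ⇒ out
candidate 4: (m,n)=(5,17) → π∥ = 5+17·τ ≈ 61.147186, π⊥ = 5+17·τ' ≈ -0.147186 ∈ [-0.2, 0.2) ⇒ IN Λ
candidate 5: (m,n)=(-5,-18) → π∥ = -5-18·τ ≈ -64.449961, π⊥ = -5-18·τ' ≈ 0.449961 ∉ [-0.2, 0.2) ⇒ out

4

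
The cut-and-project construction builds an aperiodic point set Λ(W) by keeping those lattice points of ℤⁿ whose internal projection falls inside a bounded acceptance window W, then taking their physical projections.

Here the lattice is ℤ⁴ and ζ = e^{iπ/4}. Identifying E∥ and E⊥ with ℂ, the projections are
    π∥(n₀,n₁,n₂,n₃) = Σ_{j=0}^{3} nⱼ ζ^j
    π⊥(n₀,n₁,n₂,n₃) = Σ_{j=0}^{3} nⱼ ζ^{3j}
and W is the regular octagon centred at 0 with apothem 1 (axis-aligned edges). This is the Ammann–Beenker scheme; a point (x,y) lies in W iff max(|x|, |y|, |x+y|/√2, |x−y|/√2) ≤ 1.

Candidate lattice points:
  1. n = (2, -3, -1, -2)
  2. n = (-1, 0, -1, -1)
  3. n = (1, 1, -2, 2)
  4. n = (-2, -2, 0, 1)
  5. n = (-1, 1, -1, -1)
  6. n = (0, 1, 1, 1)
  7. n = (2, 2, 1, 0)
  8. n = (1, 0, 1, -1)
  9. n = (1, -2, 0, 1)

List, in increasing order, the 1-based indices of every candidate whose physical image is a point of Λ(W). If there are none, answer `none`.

π⊥(n) = n₀ + n₁ζ³ + n₂ζ⁶ + n₃ζ⁹ where ζ = e^{iπ/4}.
candidate 1: n = (2, -3, -1, -2) → π⊥ ≈ (+2.70711, -2.53553); max(|x|,|y|,|x±y|/√2) = 3.70711 > 1 ⇒ ∉ W
candidate 2: n = (-1, 0, -1, -1) → π⊥ ≈ (-1.70711, +0.29289); max(|x|,|y|,|x±y|/√2) = 1.70711 > 1 ⇒ ∉ W
candidate 3: n = (1, 1, -2, 2) → π⊥ ≈ (+1.70711, +4.12132); max(|x|,|y|,|x±y|/√2) = 4.12132 > 1 ⇒ ∉ W
candidate 4: n = (-2, -2, 0, 1) → π⊥ ≈ (+0.12132, -0.70711); max(|x|,|y|,|x±y|/√2) = 0.70711 ≤ 1 ⇒ ∈ W
candidate 5: n = (-1, 1, -1, -1) → π⊥ ≈ (-2.41421, +1.00000); max(|x|,|y|,|x±y|/√2) = 2.41421 > 1 ⇒ ∉ W
candidate 6: n = (0, 1, 1, 1) → π⊥ ≈ (+0.00000, +0.41421); max(|x|,|y|,|x±y|/√2) = 0.41421 ≤ 1 ⇒ ∈ W
candidate 7: n = (2, 2, 1, 0) → π⊥ ≈ (+0.58579, +0.41421); max(|x|,|y|,|x±y|/√2) = 0.70711 ≤ 1 ⇒ ∈ W
candidate 8: n = (1, 0, 1, -1) → π⊥ ≈ (+0.29289, -1.70711); max(|x|,|y|,|x±y|/√2) = 1.70711 > 1 ⇒ ∉ W
candidate 9: n = (1, -2, 0, 1) → π⊥ ≈ (+3.12132, -0.70711); max(|x|,|y|,|x±y|/√2) = 3.12132 > 1 ⇒ ∉ W

4, 6, 7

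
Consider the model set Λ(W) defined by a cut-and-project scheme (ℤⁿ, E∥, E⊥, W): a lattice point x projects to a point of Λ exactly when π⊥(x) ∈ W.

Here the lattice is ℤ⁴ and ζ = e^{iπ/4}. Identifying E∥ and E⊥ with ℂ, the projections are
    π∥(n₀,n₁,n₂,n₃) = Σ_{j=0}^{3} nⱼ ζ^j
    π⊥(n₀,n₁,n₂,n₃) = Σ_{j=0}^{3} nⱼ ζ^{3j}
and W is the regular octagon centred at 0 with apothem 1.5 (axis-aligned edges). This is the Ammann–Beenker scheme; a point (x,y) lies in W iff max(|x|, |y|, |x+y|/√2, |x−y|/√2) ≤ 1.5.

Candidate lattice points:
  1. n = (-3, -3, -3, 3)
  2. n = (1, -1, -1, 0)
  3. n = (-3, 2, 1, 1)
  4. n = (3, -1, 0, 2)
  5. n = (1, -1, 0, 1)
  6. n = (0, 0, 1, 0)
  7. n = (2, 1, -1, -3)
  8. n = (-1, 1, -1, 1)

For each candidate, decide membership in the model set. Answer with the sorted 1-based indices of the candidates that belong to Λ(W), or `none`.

6, 7

π⊥(n) = n₀ + n₁ζ³ + n₂ζ⁶ + n₃ζ⁹ where ζ = e^{iπ/4}.
#1 (-3, -3, -3, 3): internal (1.24264, 3.00000); octagon support 3.00000 vs apothem 1.5 → ∉ W
#2 (1, -1, -1, 0): internal (1.70711, 0.29289); octagon support 1.70711 vs apothem 1.5 → ∉ W
#3 (-3, 2, 1, 1): internal (-3.70711, 1.12132); octagon support 3.70711 vs apothem 1.5 → ∉ W
#4 (3, -1, 0, 2): internal (5.12132, 0.70711); octagon support 5.12132 vs apothem 1.5 → ∉ W
#5 (1, -1, 0, 1): internal (2.41421, 0.00000); octagon support 2.41421 vs apothem 1.5 → ∉ W
#6 (0, 0, 1, 0): internal (0.00000, -1.00000); octagon support 1.00000 vs apothem 1.5 → ∈ W
#7 (2, 1, -1, -3): internal (-0.82843, -0.41421); octagon support 0.87868 vs apothem 1.5 → ∈ W
#8 (-1, 1, -1, 1): internal (-1.00000, 2.41421); octagon support 2.41421 vs apothem 1.5 → ∉ W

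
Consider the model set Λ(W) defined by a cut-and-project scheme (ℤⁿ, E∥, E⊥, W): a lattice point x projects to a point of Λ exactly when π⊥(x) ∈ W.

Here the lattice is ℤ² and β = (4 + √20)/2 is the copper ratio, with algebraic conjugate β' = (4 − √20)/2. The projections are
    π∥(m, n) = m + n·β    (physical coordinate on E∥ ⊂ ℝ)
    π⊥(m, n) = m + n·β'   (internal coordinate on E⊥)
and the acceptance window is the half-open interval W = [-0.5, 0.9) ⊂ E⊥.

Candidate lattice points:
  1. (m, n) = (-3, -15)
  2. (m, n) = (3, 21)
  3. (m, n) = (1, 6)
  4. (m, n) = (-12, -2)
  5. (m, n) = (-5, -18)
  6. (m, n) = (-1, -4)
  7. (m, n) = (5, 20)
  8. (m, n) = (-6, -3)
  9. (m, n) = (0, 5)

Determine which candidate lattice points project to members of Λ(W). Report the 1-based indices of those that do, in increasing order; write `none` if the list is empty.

1, 3, 6, 7

Numerically β ≈ 4.2361 and β' = −1/β ≈ -0.2361.
[1] lift (-3,-15): star map gives 0.5410; window check -0.5 ≤ 0.5410 < 0.9 is true → IN Λ
[2] lift (3,21): star map gives -1.9574; window check -0.5 ≤ -1.9574 < 0.9 is false → out
[3] lift (1,6): star map gives -0.4164; window check -0.5 ≤ -0.4164 < 0.9 is true → IN Λ
[4] lift (-12,-2): star map gives -11.5279; window check -0.5 ≤ -11.5279 < 0.9 is false → out
[5] lift (-5,-18): star map gives -0.7508; window check -0.5 ≤ -0.7508 < 0.9 is false → out
[6] lift (-1,-4): star map gives -0.0557; window check -0.5 ≤ -0.0557 < 0.9 is true → IN Λ
[7] lift (5,20): star map gives 0.2786; window check -0.5 ≤ 0.2786 < 0.9 is true → IN Λ
[8] lift (-6,-3): star map gives -5.2918; window check -0.5 ≤ -5.2918 < 0.9 is false → out
[9] lift (0,5): star map gives -1.1803; window check -0.5 ≤ -1.1803 < 0.9 is false → out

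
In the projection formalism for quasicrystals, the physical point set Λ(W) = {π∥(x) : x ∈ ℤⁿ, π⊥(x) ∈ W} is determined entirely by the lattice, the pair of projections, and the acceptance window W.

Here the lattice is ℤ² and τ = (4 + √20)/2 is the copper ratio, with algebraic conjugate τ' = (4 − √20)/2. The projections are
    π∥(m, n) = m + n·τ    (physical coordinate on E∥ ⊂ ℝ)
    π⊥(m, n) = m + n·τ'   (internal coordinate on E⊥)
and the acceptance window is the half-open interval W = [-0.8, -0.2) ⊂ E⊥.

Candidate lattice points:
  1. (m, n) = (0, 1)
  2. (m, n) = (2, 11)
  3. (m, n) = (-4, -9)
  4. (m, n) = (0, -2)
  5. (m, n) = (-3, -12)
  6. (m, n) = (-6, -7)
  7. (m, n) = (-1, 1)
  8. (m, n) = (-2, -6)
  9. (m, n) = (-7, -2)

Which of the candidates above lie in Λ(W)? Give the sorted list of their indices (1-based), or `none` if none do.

1, 2, 8

Compute τ' = (4−√20)/2 = -0.23607, so π⊥(m,n) = m -0.23607·n.
#1 (0,1): internal coord 0 + (1)·τ' = -0.23607; -0.23607 ∈ [-0.8, -0.2) → IN Λ
#2 (2,11): internal coord 2 + (11)·τ' = -0.59675; -0.59675 ∈ [-0.8, -0.2) → IN Λ
#3 (-4,-9): internal coord -4 + (-9)·τ' = -1.87539; -1.87539 ∉ [-0.8, -0.2) → out
#4 (0,-2): internal coord 0 + (-2)·τ' = +0.47214; +0.47214 ∉ [-0.8, -0.2) → out
#5 (-3,-12): internal coord -3 + (-12)·τ' = -0.16718; -0.16718 ∉ [-0.8, -0.2) → out
#6 (-6,-7): internal coord -6 + (-7)·τ' = -4.34752; -4.34752 ∉ [-0.8, -0.2) → out
#7 (-1,1): internal coord -1 + (1)·τ' = -1.23607; -1.23607 ∉ [-0.8, -0.2) → out
#8 (-2,-6): internal coord -2 + (-6)·τ' = -0.58359; -0.58359 ∈ [-0.8, -0.2) → IN Λ
#9 (-7,-2): internal coord -7 + (-2)·τ' = -6.52786; -6.52786 ∉ [-0.8, -0.2) → out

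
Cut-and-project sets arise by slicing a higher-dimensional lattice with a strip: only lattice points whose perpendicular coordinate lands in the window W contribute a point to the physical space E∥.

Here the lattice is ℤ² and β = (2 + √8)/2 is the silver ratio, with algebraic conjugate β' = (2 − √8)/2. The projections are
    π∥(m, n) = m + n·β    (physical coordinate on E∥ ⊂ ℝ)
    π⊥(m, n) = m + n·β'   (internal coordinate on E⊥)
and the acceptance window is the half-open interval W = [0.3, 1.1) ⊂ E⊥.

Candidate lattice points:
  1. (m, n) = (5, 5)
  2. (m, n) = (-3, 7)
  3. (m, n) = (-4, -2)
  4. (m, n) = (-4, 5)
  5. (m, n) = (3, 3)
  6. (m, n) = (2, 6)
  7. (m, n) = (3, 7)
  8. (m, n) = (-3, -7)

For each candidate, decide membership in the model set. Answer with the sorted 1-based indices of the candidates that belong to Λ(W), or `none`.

none

Numerically β ≈ 2.41421 and β' = −1/β ≈ -0.41421.
#1 (5,5): internal coord 5 + (5)·β' = +2.92893; +2.92893 ∉ [0.3, 1.1) → out
#2 (-3,7): internal coord -3 + (7)·β' = -5.89949; -5.89949 ∉ [0.3, 1.1) → out
#3 (-4,-2): internal coord -4 + (-2)·β' = -3.17157; -3.17157 ∉ [0.3, 1.1) → out
#4 (-4,5): internal coord -4 + (5)·β' = -6.07107; -6.07107 ∉ [0.3, 1.1) → out
#5 (3,3): internal coord 3 + (3)·β' = +1.75736; +1.75736 ∉ [0.3, 1.1) → out
#6 (2,6): internal coord 2 + (6)·β' = -0.48528; -0.48528 ∉ [0.3, 1.1) → out
#7 (3,7): internal coord 3 + (7)·β' = +0.10051; +0.10051 ∉ [0.3, 1.1) → out
#8 (-3,-7): internal coord -3 + (-7)·β' = -0.10051; -0.10051 ∉ [0.3, 1.1) → out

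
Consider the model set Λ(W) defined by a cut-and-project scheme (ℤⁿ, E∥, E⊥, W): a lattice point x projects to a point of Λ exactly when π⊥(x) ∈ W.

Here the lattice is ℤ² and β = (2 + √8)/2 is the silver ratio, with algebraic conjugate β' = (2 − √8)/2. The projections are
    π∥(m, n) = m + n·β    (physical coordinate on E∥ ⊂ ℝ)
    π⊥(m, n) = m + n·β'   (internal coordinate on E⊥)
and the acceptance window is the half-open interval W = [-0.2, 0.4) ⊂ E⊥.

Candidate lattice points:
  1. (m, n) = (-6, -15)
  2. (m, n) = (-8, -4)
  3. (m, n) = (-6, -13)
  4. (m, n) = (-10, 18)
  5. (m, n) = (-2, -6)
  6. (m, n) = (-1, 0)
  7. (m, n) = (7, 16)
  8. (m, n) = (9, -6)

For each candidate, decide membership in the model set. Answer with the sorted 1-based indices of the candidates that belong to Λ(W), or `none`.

Compute β' = (2−√8)/2 = -0.414214, so π⊥(m,n) = m -0.414214·n.
candidate 1: (m,n)=(-6,-15) → π∥ = -6-15·β ≈ -42.213203, π⊥ = -6-15·β' ≈ 0.213203 ∈ [-0.2, 0.4) ⇒ IN Λ
candidate 2: (m,n)=(-8,-4) → π∥ = -8-4·β ≈ -17.656854, π⊥ = -8-4·β' ≈ -6.343146 ∉ [-0.2, 0.4) ⇒ out
candidate 3: (m,n)=(-6,-13) → π∥ = -6-13·β ≈ -37.384776, π⊥ = -6-13·β' ≈ -0.615224 ∉ [-0.2, 0.4) ⇒ out
candidate 4: (m,n)=(-10,18) → π∥ = -10+18·β ≈ 33.455844, π⊥ = -10+18·β' ≈ -17.455844 ∉ [-0.2, 0.4) ⇒ out
candidate 5: (m,n)=(-2,-6) → π∥ = -2-6·β ≈ -16.485281, π⊥ = -2-6·β' ≈ 0.485281 ∉ [-0.2, 0.4) ⇒ out
candidate 6: (m,n)=(-1,0) → π∥ = -1+0·β ≈ -1.000000, π⊥ = -1+0·β' ≈ -1.000000 ∉ [-0.2, 0.4) ⇒ out
candidate 7: (m,n)=(7,16) → π∥ = 7+16·β ≈ 45.627417, π⊥ = 7+16·β' ≈ 0.372583 ∈ [-0.2, 0.4) ⇒ IN Λ
candidate 8: (m,n)=(9,-6) → π∥ = 9-6·β ≈ -5.485281, π⊥ = 9-6·β' ≈ 11.485281 ∉ [-0.2, 0.4) ⇒ out

1, 7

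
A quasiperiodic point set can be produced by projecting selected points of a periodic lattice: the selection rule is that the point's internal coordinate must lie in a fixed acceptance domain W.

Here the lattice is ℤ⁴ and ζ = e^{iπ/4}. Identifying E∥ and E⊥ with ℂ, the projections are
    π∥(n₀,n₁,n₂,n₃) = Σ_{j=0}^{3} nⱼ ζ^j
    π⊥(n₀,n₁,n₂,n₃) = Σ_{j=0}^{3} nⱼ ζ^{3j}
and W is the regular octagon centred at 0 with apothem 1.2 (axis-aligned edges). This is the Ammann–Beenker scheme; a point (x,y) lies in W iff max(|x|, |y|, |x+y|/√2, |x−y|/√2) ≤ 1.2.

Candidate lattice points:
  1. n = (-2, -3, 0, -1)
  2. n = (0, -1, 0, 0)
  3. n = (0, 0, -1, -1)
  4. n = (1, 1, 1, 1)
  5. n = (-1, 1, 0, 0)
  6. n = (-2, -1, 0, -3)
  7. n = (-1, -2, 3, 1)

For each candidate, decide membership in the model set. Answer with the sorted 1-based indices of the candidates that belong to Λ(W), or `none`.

2, 3, 4

Internal map: ζ^{3j} for j=0..3 gives (1,0), (−√2/2,√2/2), (0,−1), (√2/2,√2/2).
candidate 1: n = (-2, -3, 0, -1) → π⊥ ≈ (-0.5858, -2.8284); max(|x|,|y|,|x±y|/√2) = 2.8284 > 1.2 ⇒ ∉ W
candidate 2: n = (0, -1, 0, 0) → π⊥ ≈ (+0.7071, -0.7071); max(|x|,|y|,|x±y|/√2) = 1.0000 ≤ 1.2 ⇒ ∈ W
candidate 3: n = (0, 0, -1, -1) → π⊥ ≈ (-0.7071, +0.2929); max(|x|,|y|,|x±y|/√2) = 0.7071 ≤ 1.2 ⇒ ∈ W
candidate 4: n = (1, 1, 1, 1) → π⊥ ≈ (+1.0000, +0.4142); max(|x|,|y|,|x±y|/√2) = 1.0000 ≤ 1.2 ⇒ ∈ W
candidate 5: n = (-1, 1, 0, 0) → π⊥ ≈ (-1.7071, +0.7071); max(|x|,|y|,|x±y|/√2) = 1.7071 > 1.2 ⇒ ∉ W
candidate 6: n = (-2, -1, 0, -3) → π⊥ ≈ (-3.4142, -2.8284); max(|x|,|y|,|x±y|/√2) = 4.4142 > 1.2 ⇒ ∉ W
candidate 7: n = (-1, -2, 3, 1) → π⊥ ≈ (+1.1213, -3.7071); max(|x|,|y|,|x±y|/√2) = 3.7071 > 1.2 ⇒ ∉ W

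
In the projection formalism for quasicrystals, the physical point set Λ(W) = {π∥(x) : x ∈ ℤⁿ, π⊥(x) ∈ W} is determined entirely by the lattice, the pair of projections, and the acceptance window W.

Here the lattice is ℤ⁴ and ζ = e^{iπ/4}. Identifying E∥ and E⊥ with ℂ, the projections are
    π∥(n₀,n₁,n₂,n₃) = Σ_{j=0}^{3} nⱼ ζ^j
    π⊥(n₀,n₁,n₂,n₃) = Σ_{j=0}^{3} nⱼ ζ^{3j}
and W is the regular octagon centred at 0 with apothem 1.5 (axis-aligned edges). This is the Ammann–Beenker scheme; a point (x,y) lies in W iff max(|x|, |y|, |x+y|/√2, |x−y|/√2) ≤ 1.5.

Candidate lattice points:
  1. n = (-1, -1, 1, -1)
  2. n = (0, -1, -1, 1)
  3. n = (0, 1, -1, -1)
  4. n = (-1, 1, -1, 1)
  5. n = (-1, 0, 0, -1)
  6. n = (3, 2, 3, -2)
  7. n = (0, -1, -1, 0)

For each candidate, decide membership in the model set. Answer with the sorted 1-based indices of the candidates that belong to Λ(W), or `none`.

π⊥(n) = n₀ + n₁ζ³ + n₂ζ⁶ + n₃ζ⁹ where ζ = e^{iπ/4}.
#1 (-1, -1, 1, -1): internal (-1.0000, -2.4142); octagon support 2.4142 vs apothem 1.5 → ∉ W
#2 (0, -1, -1, 1): internal (1.4142, 1.0000); octagon support 1.7071 vs apothem 1.5 → ∉ W
#3 (0, 1, -1, -1): internal (-1.4142, 1.0000); octagon support 1.7071 vs apothem 1.5 → ∉ W
#4 (-1, 1, -1, 1): internal (-1.0000, 2.4142); octagon support 2.4142 vs apothem 1.5 → ∉ W
#5 (-1, 0, 0, -1): internal (-1.7071, -0.7071); octagon support 1.7071 vs apothem 1.5 → ∉ W
#6 (3, 2, 3, -2): internal (0.1716, -3.0000); octagon support 3.0000 vs apothem 1.5 → ∉ W
#7 (0, -1, -1, 0): internal (0.7071, 0.2929); octagon support 0.7071 vs apothem 1.5 → ∈ W

7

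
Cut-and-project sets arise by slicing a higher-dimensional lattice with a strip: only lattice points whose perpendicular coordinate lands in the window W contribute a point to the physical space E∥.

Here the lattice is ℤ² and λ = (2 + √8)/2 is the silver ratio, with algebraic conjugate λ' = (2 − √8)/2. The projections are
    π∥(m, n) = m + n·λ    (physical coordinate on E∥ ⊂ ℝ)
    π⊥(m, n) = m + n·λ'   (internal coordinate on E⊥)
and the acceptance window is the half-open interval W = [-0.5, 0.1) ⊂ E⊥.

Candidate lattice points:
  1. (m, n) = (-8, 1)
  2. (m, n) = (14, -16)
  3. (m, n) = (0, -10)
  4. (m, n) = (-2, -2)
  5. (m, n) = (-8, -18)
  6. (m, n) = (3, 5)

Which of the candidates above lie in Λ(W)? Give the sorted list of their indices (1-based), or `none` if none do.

none

Numerically λ ≈ 2.41421 and λ' = −1/λ ≈ -0.41421.
candidate 1: (m,n)=(-8,1) → π∥ = -8+1·λ ≈ -5.58579, π⊥ = -8+1·λ' ≈ -8.41421 ∉ [-0.5, 0.1) ⇒ out
candidate 2: (m,n)=(14,-16) → π∥ = 14-16·λ ≈ -24.62742, π⊥ = 14-16·λ' ≈ 20.62742 ∉ [-0.5, 0.1) ⇒ out
candidate 3: (m,n)=(0,-10) → π∥ = 0-10·λ ≈ -24.14214, π⊥ = 0-10·λ' ≈ 4.14214 ∉ [-0.5, 0.1) ⇒ out
candidate 4: (m,n)=(-2,-2) → π∥ = -2-2·λ ≈ -6.82843, π⊥ = -2-2·λ' ≈ -1.17157 ∉ [-0.5, 0.1) ⇒ out
candidate 5: (m,n)=(-8,-18) → π∥ = -8-18·λ ≈ -51.45584, π⊥ = -8-18·λ' ≈ -0.54416 ∉ [-0.5, 0.1) ⇒ out
candidate 6: (m,n)=(3,5) → π∥ = 3+5·λ ≈ 15.07107, π⊥ = 3+5·λ' ≈ 0.92893 ∉ [-0.5, 0.1) ⇒ out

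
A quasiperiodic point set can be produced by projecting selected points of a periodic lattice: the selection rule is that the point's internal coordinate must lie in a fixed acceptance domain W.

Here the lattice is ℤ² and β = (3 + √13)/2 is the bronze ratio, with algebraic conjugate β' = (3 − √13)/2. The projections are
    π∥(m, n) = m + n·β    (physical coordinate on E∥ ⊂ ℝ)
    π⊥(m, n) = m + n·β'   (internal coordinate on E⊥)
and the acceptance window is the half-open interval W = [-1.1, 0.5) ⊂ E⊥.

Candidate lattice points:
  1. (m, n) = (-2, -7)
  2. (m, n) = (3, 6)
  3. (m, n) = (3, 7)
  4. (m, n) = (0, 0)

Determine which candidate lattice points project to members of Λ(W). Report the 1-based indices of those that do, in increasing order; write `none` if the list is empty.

Compute β' = (3−√13)/2 = -0.30278, so π⊥(m,n) = m -0.30278·n.
candidate 1: (m,n)=(-2,-7) → π∥ = -2-7·β ≈ -25.11943, π⊥ = -2-7·β' ≈ 0.11943 ∈ [-1.1, 0.5) ⇒ IN Λ
candidate 2: (m,n)=(3,6) → π∥ = 3+6·β ≈ 22.81665, π⊥ = 3+6·β' ≈ 1.18335 ∉ [-1.1, 0.5) ⇒ out
candidate 3: (m,n)=(3,7) → π∥ = 3+7·β ≈ 26.11943, π⊥ = 3+7·β' ≈ 0.88057 ∉ [-1.1, 0.5) ⇒ out
candidate 4: (m,n)=(0,0) → π∥ = 0+0·β ≈ 0.00000, π⊥ = 0+0·β' ≈ 0.00000 ∈ [-1.1, 0.5) ⇒ IN Λ

1, 4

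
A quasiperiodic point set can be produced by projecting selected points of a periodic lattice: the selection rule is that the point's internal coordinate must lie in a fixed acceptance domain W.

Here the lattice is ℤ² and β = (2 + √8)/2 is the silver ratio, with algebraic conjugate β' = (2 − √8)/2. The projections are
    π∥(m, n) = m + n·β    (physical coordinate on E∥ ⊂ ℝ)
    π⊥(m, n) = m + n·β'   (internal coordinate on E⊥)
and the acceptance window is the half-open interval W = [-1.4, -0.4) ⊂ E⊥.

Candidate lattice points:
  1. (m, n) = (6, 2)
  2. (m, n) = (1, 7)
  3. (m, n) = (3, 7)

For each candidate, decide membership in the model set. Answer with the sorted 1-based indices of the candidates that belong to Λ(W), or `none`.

Numerically β ≈ 2.414214 and β' = −1/β ≈ -0.414214.
candidate 1: (m,n)=(6,2) → π∥ = 6+2·β ≈ 10.828427, π⊥ = 6+2·β' ≈ 5.171573 ∉ [-1.4, -0.4) ⇒ out
candidate 2: (m,n)=(1,7) → π∥ = 1+7·β ≈ 17.899495, π⊥ = 1+7·β' ≈ -1.899495 ∉ [-1.4, -0.4) ⇒ out
candidate 3: (m,n)=(3,7) → π∥ = 3+7·β ≈ 19.899495, π⊥ = 3+7·β' ≈ 0.100505 ∉ [-1.4, -0.4) ⇒ out

none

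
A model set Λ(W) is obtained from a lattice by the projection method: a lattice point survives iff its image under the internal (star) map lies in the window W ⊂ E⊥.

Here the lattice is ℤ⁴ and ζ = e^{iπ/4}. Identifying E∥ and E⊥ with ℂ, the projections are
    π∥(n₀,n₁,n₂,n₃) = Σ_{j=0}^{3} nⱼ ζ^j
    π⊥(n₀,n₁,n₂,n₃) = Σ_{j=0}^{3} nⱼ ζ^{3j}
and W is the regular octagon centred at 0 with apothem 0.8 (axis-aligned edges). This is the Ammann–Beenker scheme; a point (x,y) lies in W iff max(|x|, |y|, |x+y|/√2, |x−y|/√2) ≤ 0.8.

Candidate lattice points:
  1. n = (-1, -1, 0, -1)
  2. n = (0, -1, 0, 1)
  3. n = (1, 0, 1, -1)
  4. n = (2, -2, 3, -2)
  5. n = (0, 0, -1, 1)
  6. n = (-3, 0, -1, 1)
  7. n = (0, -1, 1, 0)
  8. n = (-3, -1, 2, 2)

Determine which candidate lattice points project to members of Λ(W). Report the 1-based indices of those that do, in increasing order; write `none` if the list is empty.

Internal map: ζ^{3j} for j=0..3 gives (1,0), (−√2/2,√2/2), (0,−1), (√2/2,√2/2).
#1 (-1, -1, 0, -1): internal (-1.0000, -1.4142); octagon support 1.7071 vs apothem 0.8 → ∉ W
#2 (0, -1, 0, 1): internal (1.4142, 0.0000); octagon support 1.4142 vs apothem 0.8 → ∉ W
#3 (1, 0, 1, -1): internal (0.2929, -1.7071); octagon support 1.7071 vs apothem 0.8 → ∉ W
#4 (2, -2, 3, -2): internal (2.0000, -5.8284); octagon support 5.8284 vs apothem 0.8 → ∉ W
#5 (0, 0, -1, 1): internal (0.7071, 1.7071); octagon support 1.7071 vs apothem 0.8 → ∉ W
#6 (-3, 0, -1, 1): internal (-2.2929, 1.7071); octagon support 2.8284 vs apothem 0.8 → ∉ W
#7 (0, -1, 1, 0): internal (0.7071, -1.7071); octagon support 1.7071 vs apothem 0.8 → ∉ W
#8 (-3, -1, 2, 2): internal (-0.8787, -1.2929); octagon support 1.5355 vs apothem 0.8 → ∉ W

none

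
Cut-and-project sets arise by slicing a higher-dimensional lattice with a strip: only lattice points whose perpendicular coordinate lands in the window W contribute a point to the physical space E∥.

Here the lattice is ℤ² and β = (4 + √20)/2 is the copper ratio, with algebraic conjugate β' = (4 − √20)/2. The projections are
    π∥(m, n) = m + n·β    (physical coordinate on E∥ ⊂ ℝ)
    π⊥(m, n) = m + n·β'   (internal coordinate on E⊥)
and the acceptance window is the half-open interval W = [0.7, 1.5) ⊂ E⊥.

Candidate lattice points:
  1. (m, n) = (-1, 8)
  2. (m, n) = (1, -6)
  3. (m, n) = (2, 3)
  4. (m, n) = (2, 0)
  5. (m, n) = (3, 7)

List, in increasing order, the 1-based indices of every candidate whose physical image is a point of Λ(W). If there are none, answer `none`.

Numerically β ≈ 4.236068 and β' = −1/β ≈ -0.236068.
[1] lift (-1,8): star map gives -2.888544; window check 0.7 ≤ -2.888544 < 1.5 is false → out
[2] lift (1,-6): star map gives 2.416408; window check 0.7 ≤ 2.416408 < 1.5 is false → out
[3] lift (2,3): star map gives 1.291796; window check 0.7 ≤ 1.291796 < 1.5 is true → IN Λ
[4] lift (2,0): star map gives 2.000000; window check 0.7 ≤ 2.000000 < 1.5 is false → out
[5] lift (3,7): star map gives 1.347524; window check 0.7 ≤ 1.347524 < 1.5 is true → IN Λ

3, 5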